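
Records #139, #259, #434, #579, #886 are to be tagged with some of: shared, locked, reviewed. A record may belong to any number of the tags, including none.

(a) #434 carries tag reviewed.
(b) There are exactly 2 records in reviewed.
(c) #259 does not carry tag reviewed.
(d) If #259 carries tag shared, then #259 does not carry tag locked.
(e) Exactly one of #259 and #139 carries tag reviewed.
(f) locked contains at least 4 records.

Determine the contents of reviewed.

From (a): #434 ∈ reviewed.
From (c): #259 ∉ reviewed.
(e) (exactly one): #139 ∈ reviewed.
(b): reviewed already has 2, so the rest are out.

reviewed = {#139, #434}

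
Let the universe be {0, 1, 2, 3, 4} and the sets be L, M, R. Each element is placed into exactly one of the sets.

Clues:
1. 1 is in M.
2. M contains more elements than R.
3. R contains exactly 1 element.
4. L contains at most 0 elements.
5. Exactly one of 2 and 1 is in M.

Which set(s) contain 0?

From (1): 1 ∈ M.
(4): L already has 0, so the rest are out.
(5) (exactly one): 2 ∉ M.
Only one set left: 2 ∈ R.
(3): R already has 1, so the rest are out.
Only one set left: 0 ∈ M.
Only one set left: 3 ∈ M.
Only one set left: 4 ∈ M.

0: M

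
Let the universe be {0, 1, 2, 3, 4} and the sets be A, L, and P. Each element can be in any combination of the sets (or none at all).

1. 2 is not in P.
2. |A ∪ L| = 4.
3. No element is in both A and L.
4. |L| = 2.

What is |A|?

2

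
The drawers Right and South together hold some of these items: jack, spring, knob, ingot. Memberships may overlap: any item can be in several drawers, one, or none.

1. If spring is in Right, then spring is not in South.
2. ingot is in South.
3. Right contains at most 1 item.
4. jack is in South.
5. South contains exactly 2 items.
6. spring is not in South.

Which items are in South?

South = {ingot, jack}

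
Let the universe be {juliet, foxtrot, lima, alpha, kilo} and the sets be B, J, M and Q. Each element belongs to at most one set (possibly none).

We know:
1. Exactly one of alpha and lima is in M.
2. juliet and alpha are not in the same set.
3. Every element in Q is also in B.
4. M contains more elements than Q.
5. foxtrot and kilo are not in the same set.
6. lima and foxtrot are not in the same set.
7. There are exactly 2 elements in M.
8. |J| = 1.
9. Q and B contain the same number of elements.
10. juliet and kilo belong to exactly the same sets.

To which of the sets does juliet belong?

juliet: none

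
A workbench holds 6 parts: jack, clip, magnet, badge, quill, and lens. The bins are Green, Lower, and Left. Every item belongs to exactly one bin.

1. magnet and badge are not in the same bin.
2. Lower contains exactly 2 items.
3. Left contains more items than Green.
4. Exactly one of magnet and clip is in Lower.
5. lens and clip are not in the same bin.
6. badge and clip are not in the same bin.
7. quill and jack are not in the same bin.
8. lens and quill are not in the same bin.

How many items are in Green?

1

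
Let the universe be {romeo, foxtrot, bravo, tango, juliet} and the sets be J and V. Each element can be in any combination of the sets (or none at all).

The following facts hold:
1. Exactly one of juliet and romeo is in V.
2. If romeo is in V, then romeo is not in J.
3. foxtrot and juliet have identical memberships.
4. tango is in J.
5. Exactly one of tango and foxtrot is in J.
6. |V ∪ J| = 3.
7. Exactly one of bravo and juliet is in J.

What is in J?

From (4): tango ∈ J.
(5) (exactly one): foxtrot ∉ J.
(3): juliet matches foxtrot: juliet ∉ J.
(7) (exactly one): bravo ∈ J.
Suppose romeo ∈ J: no assignment then satisfies all the clues, so romeo ∉ J.

J = {bravo, tango}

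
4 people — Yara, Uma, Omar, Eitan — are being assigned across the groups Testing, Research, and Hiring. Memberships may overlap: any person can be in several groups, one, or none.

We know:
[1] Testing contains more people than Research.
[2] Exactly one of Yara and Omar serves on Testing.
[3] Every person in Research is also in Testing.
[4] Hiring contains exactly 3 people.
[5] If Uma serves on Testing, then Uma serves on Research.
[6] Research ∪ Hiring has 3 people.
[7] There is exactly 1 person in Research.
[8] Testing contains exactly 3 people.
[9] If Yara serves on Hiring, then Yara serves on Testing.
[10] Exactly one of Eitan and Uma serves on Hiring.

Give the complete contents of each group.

Testing = {Eitan, Uma, Yara}; Research = {Uma}; Hiring = {Omar, Uma, Yara}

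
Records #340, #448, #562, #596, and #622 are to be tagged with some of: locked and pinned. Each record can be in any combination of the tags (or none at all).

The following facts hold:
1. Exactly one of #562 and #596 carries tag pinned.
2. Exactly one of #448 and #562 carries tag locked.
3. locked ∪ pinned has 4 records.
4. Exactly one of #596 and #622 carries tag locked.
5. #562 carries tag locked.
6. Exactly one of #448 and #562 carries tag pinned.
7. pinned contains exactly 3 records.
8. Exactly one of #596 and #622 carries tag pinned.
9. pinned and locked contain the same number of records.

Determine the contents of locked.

locked = {#340, #562, #596}

From (5): #562 ∈ locked.
(2) (exactly one): #448 ∉ locked.
Suppose #340 ∉ locked: no assignment then satisfies all the clues, so #340 ∈ locked.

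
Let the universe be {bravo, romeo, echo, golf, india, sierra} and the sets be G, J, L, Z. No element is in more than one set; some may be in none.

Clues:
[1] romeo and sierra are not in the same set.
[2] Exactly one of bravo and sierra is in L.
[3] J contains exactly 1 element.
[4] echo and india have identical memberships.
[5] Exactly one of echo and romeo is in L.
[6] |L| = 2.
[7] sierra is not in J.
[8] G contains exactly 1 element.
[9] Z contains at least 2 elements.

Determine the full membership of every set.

G = {sierra}; J = {golf}; L = {bravo, romeo}; Z = {echo, india}

From (7): sierra ∉ J.
Suppose bravo ∈ G: no assignment then satisfies all the clues, so bravo ∉ G.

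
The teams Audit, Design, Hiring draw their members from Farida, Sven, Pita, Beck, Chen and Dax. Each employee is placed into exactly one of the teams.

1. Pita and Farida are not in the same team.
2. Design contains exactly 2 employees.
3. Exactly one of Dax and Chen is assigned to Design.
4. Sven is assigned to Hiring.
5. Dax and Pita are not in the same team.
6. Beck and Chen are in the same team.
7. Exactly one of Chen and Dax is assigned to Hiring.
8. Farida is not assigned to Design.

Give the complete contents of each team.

Audit = {Pita}; Design = {Beck, Chen}; Hiring = {Dax, Farida, Sven}

From (4): Sven ∈ Hiring.
From (8): Farida ∉ Design.
Suppose Farida ∈ Audit: no assignment then satisfies all the clues, so Farida ∉ Audit.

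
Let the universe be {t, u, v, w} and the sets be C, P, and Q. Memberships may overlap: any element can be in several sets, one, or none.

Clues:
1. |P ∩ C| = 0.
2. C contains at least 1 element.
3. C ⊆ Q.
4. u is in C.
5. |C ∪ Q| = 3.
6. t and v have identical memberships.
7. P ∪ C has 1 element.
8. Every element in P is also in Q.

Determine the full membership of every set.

C = {u}; P = {}; Q = {t, u, v}

From (4): u ∈ C.
(3) with u ∈ C: u ∈ Q.
Suppose t ∈ C: no assignment then satisfies all the clues, so t ∉ C.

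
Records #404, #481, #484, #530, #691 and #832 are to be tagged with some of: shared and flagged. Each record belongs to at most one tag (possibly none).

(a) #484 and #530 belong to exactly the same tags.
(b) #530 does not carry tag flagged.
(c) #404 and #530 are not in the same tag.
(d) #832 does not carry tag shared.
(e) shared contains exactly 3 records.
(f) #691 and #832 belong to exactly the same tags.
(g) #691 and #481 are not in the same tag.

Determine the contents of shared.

shared = {#481, #484, #530}

From (b): #530 ∉ flagged.
From (d): #832 ∉ shared.
(a): #484 matches #530: #484 ∉ flagged.
(f): #691 matches #832: #691 ∉ shared.
Suppose #404 ∈ shared: no assignment then satisfies all the clues, so #404 ∉ shared.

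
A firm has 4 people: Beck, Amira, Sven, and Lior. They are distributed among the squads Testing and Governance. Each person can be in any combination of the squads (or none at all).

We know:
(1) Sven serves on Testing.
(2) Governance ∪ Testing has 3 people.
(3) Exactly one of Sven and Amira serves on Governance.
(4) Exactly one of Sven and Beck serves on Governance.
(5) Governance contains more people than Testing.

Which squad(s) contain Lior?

Lior: none

From (1): Sven ∈ Testing.
Suppose Lior ∈ Testing: no assignment then satisfies all the clues, so Lior ∉ Testing.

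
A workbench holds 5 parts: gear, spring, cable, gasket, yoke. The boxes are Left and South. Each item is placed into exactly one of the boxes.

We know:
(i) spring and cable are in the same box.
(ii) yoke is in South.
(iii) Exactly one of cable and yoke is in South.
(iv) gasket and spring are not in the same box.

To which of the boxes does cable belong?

From (ii): yoke ∈ South.
(iii) (exactly one): cable ∉ South.
Only one box left: cable ∈ Left.
(i): spring matches cable: spring ∈ Left.
(iv): gasket ∉ Left.
Only one box left: gasket ∈ South.

cable: Left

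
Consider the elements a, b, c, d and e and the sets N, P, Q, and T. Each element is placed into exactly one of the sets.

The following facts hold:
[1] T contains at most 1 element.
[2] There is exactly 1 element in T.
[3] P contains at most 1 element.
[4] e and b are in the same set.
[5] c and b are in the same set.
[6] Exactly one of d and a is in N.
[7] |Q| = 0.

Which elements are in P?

P = {}

(7): Q already has 0, so the rest are out.
Suppose a ∈ P: no assignment then satisfies all the clues, so a ∉ P.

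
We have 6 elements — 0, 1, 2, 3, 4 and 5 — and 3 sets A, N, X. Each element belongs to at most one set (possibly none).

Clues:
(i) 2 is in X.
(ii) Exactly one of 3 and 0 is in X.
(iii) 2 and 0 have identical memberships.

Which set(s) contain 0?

From (i): 2 ∈ X.
(iii): 0 matches 2: 0 ∉ A.
(iii): 0 matches 2: 0 ∉ N.
(iii): 0 matches 2: 0 ∈ X.
(ii) (exactly one): 3 ∉ X.

0: X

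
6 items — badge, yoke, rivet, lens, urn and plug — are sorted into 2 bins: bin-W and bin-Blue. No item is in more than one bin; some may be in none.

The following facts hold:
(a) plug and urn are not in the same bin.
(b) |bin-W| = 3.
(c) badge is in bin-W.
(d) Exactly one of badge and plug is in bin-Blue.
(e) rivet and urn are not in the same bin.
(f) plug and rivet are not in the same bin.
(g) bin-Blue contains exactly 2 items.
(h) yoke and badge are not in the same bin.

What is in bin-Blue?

bin-Blue = {plug, yoke}

From (c): badge ∈ bin-W.
(d) (exactly one): plug ∈ bin-Blue.
(f): rivet ∉ bin-Blue.
(h): yoke ∉ bin-W.
(a): urn ∉ bin-Blue.
Suppose yoke ∉ bin-Blue: no assignment then satisfies all the clues, so yoke ∈ bin-Blue.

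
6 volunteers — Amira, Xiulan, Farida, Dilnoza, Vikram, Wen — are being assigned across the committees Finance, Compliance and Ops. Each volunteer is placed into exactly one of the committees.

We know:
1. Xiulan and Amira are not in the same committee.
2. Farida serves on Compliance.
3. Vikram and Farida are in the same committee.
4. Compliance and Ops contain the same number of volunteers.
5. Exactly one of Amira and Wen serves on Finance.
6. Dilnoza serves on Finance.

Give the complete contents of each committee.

Finance = {Amira, Dilnoza}; Compliance = {Farida, Vikram}; Ops = {Wen, Xiulan}

From (2): Farida ∈ Compliance.
From (6): Dilnoza ∈ Finance.
(3): Vikram matches Farida: Vikram ∉ Finance.
(3): Vikram matches Farida: Vikram ∈ Compliance.
Suppose Amira ∉ Finance: no assignment then satisfies all the clues, so Amira ∈ Finance.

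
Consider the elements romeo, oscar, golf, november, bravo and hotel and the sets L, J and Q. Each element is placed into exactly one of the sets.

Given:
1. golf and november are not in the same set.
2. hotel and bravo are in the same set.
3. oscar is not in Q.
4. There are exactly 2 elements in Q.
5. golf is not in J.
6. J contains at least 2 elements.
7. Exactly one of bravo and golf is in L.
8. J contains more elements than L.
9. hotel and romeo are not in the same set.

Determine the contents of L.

L = {golf}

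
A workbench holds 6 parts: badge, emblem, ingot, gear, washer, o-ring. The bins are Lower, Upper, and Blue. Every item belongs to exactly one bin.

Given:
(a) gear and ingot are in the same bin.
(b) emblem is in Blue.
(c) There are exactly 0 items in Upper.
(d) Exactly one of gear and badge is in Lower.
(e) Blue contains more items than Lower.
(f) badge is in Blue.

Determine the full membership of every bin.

Lower = {gear, ingot}; Upper = {}; Blue = {badge, emblem, o-ring, washer}

From (b): emblem ∈ Blue.
From (f): badge ∈ Blue.
(c): Upper already has 0, so the rest are out.
(d) (exactly one): gear ∈ Lower.
(a): ingot matches gear: ingot ∈ Lower.
Suppose washer ∈ Lower: no assignment then satisfies all the clues, so washer ∉ Lower.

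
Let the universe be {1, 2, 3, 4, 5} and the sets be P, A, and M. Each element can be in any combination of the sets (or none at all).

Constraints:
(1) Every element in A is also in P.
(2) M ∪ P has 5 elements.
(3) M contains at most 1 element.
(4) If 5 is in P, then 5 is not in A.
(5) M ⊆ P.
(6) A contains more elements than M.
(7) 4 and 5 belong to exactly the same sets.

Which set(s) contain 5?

5: P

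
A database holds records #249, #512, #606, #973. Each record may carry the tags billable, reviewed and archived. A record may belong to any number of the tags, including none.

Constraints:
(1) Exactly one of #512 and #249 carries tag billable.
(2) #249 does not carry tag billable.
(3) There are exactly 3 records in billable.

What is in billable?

From (2): #249 ∉ billable.
(1) (exactly one): #512 ∈ billable.
(3): only 3 candidates remain for billable, so all are in.

billable = {#512, #606, #973}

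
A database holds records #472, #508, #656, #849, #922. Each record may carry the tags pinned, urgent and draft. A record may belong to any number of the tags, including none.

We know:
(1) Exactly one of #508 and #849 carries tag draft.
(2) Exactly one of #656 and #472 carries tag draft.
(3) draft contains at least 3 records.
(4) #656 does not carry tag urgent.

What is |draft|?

3

From (4): #656 ∉ urgent.
Suppose #922 ∉ draft: no assignment then satisfies all the clues, so #922 ∈ draft.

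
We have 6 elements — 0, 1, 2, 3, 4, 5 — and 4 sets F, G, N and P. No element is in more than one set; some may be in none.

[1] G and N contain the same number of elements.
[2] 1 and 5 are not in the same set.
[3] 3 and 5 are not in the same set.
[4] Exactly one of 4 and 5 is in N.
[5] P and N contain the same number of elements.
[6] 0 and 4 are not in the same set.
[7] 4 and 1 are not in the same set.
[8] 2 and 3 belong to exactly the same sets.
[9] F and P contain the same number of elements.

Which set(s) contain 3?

3: none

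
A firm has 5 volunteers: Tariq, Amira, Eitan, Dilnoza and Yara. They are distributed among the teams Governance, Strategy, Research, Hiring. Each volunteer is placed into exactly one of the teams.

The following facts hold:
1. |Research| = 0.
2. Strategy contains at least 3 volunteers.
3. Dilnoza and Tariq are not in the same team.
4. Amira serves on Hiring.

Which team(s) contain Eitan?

Eitan: Strategy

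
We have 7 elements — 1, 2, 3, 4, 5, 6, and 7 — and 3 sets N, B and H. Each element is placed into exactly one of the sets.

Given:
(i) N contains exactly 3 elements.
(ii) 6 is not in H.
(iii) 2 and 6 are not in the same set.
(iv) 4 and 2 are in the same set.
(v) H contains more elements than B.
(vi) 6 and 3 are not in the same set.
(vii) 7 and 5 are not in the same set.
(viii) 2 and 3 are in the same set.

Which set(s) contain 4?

4: H

From (ii): 6 ∉ H.
Suppose 4 ∈ N: no assignment then satisfies all the clues, so 4 ∉ N.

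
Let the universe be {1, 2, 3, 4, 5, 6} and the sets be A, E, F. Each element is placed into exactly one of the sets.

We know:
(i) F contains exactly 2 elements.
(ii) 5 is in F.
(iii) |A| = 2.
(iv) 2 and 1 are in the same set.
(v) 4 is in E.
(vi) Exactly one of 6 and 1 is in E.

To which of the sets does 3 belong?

3: F

From (ii): 5 ∈ F.
From (v): 4 ∈ E.
Suppose 3 ∈ A: no assignment then satisfies all the clues, so 3 ∉ A.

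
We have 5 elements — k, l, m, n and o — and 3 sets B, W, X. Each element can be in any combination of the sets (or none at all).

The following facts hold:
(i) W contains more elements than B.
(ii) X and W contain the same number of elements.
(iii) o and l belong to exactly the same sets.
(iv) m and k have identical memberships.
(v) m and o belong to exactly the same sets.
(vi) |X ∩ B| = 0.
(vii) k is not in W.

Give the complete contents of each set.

B = {}; W = {n}; X = {n}

From (vii): k ∉ W.
(iv): m matches k: m ∉ W.
(v): o matches m: o ∉ W.
(iii): l matches o: l ∉ W.
Suppose k ∈ B: no assignment then satisfies all the clues, so k ∉ B.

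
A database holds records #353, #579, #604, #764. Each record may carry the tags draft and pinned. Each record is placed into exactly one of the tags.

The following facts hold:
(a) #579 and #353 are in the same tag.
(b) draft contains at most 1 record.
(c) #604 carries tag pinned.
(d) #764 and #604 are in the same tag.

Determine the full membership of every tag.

draft = {}; pinned = {#353, #579, #604, #764}

From (c): #604 ∈ pinned.
(d): #764 matches #604: #764 ∉ draft.
(d): #764 matches #604: #764 ∈ pinned.
Suppose #353 ∈ draft: no assignment then satisfies all the clues, so #353 ∉ draft.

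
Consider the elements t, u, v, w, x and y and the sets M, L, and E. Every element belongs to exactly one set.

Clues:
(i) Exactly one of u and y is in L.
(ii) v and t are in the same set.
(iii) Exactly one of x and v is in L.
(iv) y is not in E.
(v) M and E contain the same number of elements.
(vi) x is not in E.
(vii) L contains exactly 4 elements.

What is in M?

M = {x}

From (iv): y ∉ E.
From (vi): x ∉ E.
Suppose t ∈ M: no assignment then satisfies all the clues, so t ∉ M.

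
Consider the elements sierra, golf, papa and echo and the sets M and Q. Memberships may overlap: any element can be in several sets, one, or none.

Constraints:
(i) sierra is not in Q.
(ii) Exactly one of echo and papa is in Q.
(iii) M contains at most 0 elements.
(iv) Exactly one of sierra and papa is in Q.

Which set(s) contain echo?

echo: none

From (i): sierra ∉ Q.
(iii): M already has 0, so the rest are out.
(iv) (exactly one): papa ∈ Q.
(ii) (exactly one): echo ∉ Q.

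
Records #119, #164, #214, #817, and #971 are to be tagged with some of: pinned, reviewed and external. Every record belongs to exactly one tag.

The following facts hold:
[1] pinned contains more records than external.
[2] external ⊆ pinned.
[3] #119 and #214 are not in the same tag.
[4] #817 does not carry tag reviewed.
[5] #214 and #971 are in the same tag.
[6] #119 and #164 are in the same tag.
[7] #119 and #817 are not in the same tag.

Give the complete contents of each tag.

pinned = {#214, #817, #971}; reviewed = {#119, #164}; external = {}

From (4): #817 ∉ reviewed.
Suppose #119 ∈ pinned: no assignment then satisfies all the clues, so #119 ∉ pinned.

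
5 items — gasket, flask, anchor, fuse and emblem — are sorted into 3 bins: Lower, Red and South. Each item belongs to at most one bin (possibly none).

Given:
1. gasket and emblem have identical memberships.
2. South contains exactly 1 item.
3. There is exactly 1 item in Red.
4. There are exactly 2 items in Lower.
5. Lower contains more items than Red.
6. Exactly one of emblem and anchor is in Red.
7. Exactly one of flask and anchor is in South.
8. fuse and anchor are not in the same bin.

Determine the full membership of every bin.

Lower = {emblem, gasket}; Red = {anchor}; South = {flask}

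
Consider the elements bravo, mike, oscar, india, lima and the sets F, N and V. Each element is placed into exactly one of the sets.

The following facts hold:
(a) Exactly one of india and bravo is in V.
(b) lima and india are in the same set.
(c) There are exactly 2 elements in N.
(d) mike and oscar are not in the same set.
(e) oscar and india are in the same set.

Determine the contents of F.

F = {}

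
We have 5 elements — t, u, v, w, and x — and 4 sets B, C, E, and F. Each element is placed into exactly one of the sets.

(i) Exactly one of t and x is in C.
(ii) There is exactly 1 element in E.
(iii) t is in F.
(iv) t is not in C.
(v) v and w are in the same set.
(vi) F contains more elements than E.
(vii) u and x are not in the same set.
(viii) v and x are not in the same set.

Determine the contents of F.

F = {t, v, w}

From (iii): t ∈ F.
(i) (exactly one): x ∈ C.
(vii): u ∉ C.
(viii): v ∉ C.
(v): w matches v: w ∉ C.
Suppose u ∈ F: no assignment then satisfies all the clues, so u ∉ F.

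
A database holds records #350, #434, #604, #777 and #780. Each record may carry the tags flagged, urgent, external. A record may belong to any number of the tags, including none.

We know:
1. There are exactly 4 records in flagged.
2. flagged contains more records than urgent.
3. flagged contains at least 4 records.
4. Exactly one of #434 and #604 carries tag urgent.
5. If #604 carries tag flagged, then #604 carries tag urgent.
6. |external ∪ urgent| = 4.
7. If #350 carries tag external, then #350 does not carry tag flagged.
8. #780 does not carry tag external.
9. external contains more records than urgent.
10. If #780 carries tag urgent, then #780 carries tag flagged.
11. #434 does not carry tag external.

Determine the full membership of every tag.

From (8): #780 ∉ external.
From (11): #434 ∉ external.
Suppose #350 ∈ flagged: no assignment then satisfies all the clues, so #350 ∉ flagged.

flagged = {#434, #604, #777, #780}; urgent = {#604, #780}; external = {#350, #604, #777}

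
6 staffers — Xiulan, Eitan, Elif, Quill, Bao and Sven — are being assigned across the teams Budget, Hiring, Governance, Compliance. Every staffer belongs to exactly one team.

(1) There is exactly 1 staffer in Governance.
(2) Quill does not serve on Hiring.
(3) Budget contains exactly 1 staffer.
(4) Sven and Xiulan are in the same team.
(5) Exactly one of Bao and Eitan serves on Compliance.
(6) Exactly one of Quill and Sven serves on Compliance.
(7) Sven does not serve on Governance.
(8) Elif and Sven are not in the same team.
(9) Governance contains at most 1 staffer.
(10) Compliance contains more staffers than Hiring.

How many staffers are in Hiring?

1

From (2): Quill ∉ Hiring.
From (7): Sven ∉ Governance.
(4): Xiulan matches Sven: Xiulan ∉ Governance.
Suppose Xiulan ∈ Budget: no assignment then satisfies all the clues, so Xiulan ∉ Budget.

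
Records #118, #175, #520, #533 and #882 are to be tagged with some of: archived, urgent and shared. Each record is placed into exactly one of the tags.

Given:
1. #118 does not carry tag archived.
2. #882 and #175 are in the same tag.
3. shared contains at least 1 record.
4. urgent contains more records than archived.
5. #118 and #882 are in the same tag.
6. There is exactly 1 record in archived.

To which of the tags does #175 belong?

#175: urgent

From (1): #118 ∉ archived.
(5): #882 matches #118: #882 ∉ archived.
(2): #175 matches #882: #175 ∉ archived.
Suppose #175 ∉ urgent: no assignment then satisfies all the clues, so #175 ∈ urgent.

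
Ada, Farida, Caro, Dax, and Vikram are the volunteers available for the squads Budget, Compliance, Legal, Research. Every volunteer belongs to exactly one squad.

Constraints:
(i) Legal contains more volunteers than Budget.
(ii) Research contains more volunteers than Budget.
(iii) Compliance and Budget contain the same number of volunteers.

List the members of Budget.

Budget = {}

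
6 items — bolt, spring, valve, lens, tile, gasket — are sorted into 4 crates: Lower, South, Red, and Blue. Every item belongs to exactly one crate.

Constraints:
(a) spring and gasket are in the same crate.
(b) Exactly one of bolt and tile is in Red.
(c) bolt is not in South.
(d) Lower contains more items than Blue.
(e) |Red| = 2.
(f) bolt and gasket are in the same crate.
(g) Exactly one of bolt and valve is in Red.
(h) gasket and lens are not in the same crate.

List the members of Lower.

Lower = {bolt, gasket, spring}

From (c): bolt ∉ South.
(f): gasket matches bolt: gasket ∉ South.
(a): spring matches gasket: spring ∉ South.
Suppose bolt ∉ Lower: no assignment then satisfies all the clues, so bolt ∈ Lower.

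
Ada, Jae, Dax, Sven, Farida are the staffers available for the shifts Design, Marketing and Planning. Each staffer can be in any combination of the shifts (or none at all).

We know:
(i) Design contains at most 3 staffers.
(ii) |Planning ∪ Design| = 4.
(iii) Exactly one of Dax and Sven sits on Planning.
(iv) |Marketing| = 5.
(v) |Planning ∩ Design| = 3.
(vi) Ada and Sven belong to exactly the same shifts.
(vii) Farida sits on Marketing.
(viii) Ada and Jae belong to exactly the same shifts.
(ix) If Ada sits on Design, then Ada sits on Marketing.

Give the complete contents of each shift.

From (vii): Farida ∈ Marketing.
(iv): only 5 candidates remain for Marketing, so all are in.
Suppose Ada ∉ Design: no assignment then satisfies all the clues, so Ada ∈ Design.

Design = {Ada, Jae, Sven}; Marketing = {Ada, Dax, Farida, Jae, Sven}; Planning = {Ada, Farida, Jae, Sven}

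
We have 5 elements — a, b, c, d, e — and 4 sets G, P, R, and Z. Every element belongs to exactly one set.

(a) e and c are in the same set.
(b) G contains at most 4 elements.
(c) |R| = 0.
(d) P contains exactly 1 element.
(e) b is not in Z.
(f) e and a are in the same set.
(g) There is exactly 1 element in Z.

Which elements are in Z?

Z = {d}

From (e): b ∉ Z.
(c): R already has 0, so the rest are out.
Suppose a ∈ Z: no assignment then satisfies all the clues, so a ∉ Z.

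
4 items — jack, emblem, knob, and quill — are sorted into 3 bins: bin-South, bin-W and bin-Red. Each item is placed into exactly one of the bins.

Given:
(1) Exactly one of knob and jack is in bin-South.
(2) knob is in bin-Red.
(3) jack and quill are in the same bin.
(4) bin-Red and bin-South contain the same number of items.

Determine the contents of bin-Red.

From (2): knob ∈ bin-Red.
(1) (exactly one): jack ∈ bin-South.
(3): quill matches jack: quill ∈ bin-South.
Suppose emblem ∉ bin-Red: no assignment then satisfies all the clues, so emblem ∈ bin-Red.

bin-Red = {emblem, knob}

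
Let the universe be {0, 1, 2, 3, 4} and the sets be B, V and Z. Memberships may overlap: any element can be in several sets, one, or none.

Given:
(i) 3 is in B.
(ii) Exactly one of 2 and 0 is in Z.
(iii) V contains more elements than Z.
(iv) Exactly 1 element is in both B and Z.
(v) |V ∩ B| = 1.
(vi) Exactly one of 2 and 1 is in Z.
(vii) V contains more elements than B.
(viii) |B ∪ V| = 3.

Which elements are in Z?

Z = {2, 3}

From (i): 3 ∈ B.
Suppose 0 ∈ Z: no assignment then satisfies all the clues, so 0 ∉ Z.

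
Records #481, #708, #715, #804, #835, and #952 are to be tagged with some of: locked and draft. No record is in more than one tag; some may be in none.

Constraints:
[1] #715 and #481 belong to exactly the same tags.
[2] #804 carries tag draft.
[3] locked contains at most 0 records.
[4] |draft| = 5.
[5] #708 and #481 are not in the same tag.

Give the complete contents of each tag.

locked = {}; draft = {#481, #715, #804, #835, #952}

From (2): #804 ∈ draft.
(3): locked already has 0, so the rest are out.
Suppose #481 ∉ draft: no assignment then satisfies all the clues, so #481 ∈ draft.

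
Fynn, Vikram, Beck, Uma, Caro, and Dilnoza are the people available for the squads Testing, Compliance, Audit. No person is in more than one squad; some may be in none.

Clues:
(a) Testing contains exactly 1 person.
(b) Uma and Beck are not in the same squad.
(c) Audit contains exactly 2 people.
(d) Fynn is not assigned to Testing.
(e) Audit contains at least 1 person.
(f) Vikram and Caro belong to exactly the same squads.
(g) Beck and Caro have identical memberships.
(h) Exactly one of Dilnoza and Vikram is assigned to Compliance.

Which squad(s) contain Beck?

From (d): Fynn ∉ Testing.
Suppose Beck ∈ Testing: no assignment then satisfies all the clues, so Beck ∉ Testing.

Beck: Compliance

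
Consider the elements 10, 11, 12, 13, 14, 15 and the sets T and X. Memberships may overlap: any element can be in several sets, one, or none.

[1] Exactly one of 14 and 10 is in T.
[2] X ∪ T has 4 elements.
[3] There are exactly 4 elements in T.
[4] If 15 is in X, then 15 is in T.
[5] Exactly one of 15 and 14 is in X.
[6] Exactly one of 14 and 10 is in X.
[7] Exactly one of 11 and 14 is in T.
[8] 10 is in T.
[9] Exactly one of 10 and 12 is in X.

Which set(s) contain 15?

15: T, X

From (8): 10 ∈ T.
(1) (exactly one): 14 ∉ T.
(7) (exactly one): 11 ∈ T.
Suppose 15 ∉ T: no assignment then satisfies all the clues, so 15 ∈ T.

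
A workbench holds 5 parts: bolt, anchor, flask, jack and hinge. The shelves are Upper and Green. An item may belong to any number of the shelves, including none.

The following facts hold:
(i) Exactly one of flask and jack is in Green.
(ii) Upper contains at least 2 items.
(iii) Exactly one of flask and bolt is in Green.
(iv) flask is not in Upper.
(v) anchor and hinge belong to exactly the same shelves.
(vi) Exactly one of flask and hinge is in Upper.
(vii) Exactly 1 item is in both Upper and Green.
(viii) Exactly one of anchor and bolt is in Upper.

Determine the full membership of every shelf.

Upper = {anchor, hinge, jack}; Green = {bolt, jack}

From (iv): flask ∉ Upper.
(vi) (exactly one): hinge ∈ Upper.
(v): anchor matches hinge: anchor ∈ Upper.
(viii) (exactly one): bolt ∉ Upper.
Suppose bolt ∉ Green: no assignment then satisfies all the clues, so bolt ∈ Green.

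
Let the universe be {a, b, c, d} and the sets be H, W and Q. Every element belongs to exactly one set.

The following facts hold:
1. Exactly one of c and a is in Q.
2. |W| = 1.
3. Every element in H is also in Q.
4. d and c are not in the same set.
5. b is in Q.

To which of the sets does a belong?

a: Q

From (5): b ∈ Q.
Suppose a ∈ H: no assignment then satisfies all the clues, so a ∉ H.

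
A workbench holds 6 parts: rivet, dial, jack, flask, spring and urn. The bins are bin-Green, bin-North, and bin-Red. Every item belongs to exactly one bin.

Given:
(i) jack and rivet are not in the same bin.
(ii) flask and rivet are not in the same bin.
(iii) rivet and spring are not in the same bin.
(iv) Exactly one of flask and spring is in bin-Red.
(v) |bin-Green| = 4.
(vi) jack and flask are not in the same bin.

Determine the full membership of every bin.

bin-Green = {dial, jack, spring, urn}; bin-North = {rivet}; bin-Red = {flask}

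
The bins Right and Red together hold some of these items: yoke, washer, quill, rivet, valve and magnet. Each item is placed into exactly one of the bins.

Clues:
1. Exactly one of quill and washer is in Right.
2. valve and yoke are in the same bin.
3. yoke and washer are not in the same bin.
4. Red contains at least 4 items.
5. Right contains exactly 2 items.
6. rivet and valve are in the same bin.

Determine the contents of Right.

Right = {magnet, washer}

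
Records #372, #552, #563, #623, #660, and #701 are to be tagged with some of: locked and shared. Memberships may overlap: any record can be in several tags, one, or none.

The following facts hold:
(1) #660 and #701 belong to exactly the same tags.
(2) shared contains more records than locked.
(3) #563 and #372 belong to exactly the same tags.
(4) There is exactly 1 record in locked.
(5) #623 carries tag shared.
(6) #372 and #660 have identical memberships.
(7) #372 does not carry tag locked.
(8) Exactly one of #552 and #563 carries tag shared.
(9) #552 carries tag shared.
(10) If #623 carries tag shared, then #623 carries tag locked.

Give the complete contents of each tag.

locked = {#623}; shared = {#552, #623}

From (5): #623 ∈ shared.
From (7): #372 ∉ locked.
From (9): #552 ∈ shared.
(3): #563 matches #372: #563 ∉ locked.
(6): #660 matches #372: #660 ∉ locked.
(8) (exactly one): #563 ∉ shared.
(10): #623 ∈ locked.
(1): #701 matches #660: #701 ∉ locked.
(3): #372 matches #563: #372 ∉ shared.
(4): locked already has 1, so the rest are out.
(6): #660 matches #372: #660 ∉ shared.
(1): #701 matches #660: #701 ∉ shared.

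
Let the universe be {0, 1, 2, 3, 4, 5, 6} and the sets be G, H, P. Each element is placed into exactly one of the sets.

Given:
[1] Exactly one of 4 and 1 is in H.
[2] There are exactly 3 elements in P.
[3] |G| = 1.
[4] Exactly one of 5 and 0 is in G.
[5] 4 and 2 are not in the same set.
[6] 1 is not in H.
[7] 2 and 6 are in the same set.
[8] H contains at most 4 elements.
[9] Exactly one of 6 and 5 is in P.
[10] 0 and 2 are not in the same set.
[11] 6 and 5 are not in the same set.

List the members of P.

P = {1, 2, 6}

From (6): 1 ∉ H.
(1) (exactly one): 4 ∈ H.
(5): 2 ∉ H.
(7): 6 matches 2: 6 ∉ H.
Suppose 0 ∈ P: no assignment then satisfies all the clues, so 0 ∉ P.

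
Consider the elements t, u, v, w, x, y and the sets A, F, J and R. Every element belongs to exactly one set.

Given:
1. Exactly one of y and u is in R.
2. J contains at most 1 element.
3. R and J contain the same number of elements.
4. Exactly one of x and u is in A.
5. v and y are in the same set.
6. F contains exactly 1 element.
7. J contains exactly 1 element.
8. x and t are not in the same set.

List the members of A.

A = {v, x, y}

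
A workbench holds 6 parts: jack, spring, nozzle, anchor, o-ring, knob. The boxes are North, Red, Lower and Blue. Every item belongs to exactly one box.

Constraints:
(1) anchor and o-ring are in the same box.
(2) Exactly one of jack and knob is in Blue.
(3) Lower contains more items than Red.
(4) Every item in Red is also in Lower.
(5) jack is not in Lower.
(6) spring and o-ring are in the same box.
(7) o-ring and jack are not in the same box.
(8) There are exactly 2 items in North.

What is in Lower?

Lower = {anchor, o-ring, spring}

From (5): jack ∉ Lower.
(4) contrapositive: jack ∉ Red.
Suppose spring ∉ Lower: no assignment then satisfies all the clues, so spring ∈ Lower.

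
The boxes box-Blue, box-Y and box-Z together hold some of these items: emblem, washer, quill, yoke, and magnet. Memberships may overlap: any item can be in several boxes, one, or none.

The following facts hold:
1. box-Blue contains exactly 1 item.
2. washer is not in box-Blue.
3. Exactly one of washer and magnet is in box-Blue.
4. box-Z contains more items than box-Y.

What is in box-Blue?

box-Blue = {magnet}

From (2): washer ∉ box-Blue.
(3) (exactly one): magnet ∈ box-Blue.
(1): box-Blue already has 1, so the rest are out.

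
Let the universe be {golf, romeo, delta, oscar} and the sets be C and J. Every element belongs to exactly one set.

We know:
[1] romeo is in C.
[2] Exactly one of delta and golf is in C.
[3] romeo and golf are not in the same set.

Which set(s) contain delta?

delta: C

From (1): romeo ∈ C.
(3): golf ∉ C.
Only one set left: golf ∈ J.
(2) (exactly one): delta ∈ C.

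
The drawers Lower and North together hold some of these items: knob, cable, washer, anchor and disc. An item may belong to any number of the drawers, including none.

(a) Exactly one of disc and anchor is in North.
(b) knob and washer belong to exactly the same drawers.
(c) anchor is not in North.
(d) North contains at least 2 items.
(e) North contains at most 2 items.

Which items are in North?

North = {cable, disc}

From (c): anchor ∉ North.
(a) (exactly one): disc ∈ North.
Suppose knob ∈ North: no assignment then satisfies all the clues, so knob ∉ North.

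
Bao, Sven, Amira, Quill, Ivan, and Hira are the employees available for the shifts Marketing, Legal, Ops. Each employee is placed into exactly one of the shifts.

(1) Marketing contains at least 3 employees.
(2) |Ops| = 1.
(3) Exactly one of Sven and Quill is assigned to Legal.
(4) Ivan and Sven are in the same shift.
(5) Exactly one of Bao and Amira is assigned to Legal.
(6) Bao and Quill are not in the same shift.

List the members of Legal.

Legal = {Amira, Quill}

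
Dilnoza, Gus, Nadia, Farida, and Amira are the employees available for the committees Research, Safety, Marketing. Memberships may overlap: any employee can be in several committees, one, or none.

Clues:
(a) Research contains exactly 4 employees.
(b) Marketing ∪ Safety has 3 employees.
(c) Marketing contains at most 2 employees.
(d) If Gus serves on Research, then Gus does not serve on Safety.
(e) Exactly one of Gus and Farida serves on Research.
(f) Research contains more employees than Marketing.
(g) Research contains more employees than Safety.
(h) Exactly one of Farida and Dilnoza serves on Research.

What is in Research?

Research = {Amira, Dilnoza, Gus, Nadia}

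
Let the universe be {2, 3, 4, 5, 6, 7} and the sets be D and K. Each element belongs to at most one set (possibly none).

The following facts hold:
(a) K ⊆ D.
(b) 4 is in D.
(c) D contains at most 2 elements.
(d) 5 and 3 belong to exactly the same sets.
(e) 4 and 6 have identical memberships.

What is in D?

From (b): 4 ∈ D.
(e): 6 matches 4: 6 ∈ D.
(c): D already has 2, so the rest are out.
(a) contrapositive: 2 ∉ K.
(a) contrapositive: 3 ∉ K.
(a) contrapositive: 5 ∉ K.
(a) contrapositive: 7 ∉ K.

D = {4, 6}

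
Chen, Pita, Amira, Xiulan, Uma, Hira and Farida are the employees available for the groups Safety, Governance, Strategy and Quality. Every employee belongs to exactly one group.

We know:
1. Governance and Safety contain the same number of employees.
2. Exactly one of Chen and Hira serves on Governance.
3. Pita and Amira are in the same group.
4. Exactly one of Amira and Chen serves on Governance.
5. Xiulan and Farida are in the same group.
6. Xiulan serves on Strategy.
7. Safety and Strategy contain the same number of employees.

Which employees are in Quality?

Quality = {Hira}

From (6): Xiulan ∈ Strategy.
(5): Farida matches Xiulan: Farida ∉ Safety.
(5): Farida matches Xiulan: Farida ∉ Governance.
(5): Farida matches Xiulan: Farida ∈ Strategy.
Suppose Chen ∈ Quality: no assignment then satisfies all the clues, so Chen ∉ Quality.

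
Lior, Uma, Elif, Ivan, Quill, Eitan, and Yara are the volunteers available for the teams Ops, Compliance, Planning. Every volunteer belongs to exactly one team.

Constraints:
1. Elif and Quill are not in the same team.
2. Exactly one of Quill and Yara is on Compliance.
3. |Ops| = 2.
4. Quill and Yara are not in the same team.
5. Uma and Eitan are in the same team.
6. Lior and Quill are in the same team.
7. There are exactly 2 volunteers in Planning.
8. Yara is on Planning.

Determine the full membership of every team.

From (8): Yara ∈ Planning.
(2) (exactly one): Quill ∈ Compliance.
(6): Lior matches Quill: Lior ∉ Ops.
(6): Lior matches Quill: Lior ∈ Compliance.
(1): Elif ∉ Compliance.
Suppose Uma ∉ Ops: no assignment then satisfies all the clues, so Uma ∈ Ops.

Ops = {Eitan, Uma}; Compliance = {Ivan, Lior, Quill}; Planning = {Elif, Yara}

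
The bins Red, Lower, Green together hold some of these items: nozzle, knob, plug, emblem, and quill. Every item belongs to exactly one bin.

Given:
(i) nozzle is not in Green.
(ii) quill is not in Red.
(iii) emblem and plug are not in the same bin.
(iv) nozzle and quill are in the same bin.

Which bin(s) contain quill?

From (i): nozzle ∉ Green.
From (ii): quill ∉ Red.
(iv): nozzle matches quill: nozzle ∉ Red.
(iv): quill matches nozzle: quill ∉ Green.
Only one bin left: nozzle ∈ Lower.
Only one bin left: quill ∈ Lower.

quill: Lower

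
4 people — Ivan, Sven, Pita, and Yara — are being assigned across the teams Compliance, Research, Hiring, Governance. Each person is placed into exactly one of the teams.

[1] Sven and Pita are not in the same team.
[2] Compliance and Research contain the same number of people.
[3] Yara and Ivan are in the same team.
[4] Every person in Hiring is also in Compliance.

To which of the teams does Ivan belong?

Ivan: Governance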